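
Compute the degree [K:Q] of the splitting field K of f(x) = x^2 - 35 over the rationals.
[K:Q] = 2

The polynomial x^2 - 35 is irreducible over Q since 35 is not a perfect square. Its splitting field is Q(sqrt(35)), which has degree 2 over Q.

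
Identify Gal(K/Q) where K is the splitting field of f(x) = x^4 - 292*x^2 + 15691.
Gal(K/Q) = V_4 (Klein four-group, Z/2Z × Z/2Z)

f factors as (x^2 - 71)(x^2 - 221), so the splitting field is K = Q(sqrt(71), sqrt(221)). The elements 71, 221, 15691 are all non-squares in Q, so sqrt(71) and sqrt(221) generate independent quadratic extensions. Thus [K:Q] = 4 and Gal(K/Q) is generated by the two order-2 automorphisms sqrt(71) ↦ -sqrt(71) and sqrt(221) ↦ -sqrt(221), giving V_4.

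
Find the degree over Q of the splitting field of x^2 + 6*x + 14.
[K:Q] = 2

The discriminant of x^2 + (6)*x + (14) is b^2 - 4c = 36 - (56) = -20. Since -20 is not a perfect square in Q, the polynomial is irreducible over Q. Its two roots generate a degree-2 extension, so [K:Q] = 2.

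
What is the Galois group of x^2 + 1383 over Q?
Gal(K/Q) = Z/2Z (cyclic of order 2)

x^2 + 1383 is irreducible over Q since -1383 is not a rational square. The splitting field Q(sqrt(-1383)) has degree 2 over Q, and its unique nontrivial automorphism is sqrt(-1383) ↦ -sqrt(-1383). Hence Gal(Q(sqrt(-1383))/Q) = Z/2Z.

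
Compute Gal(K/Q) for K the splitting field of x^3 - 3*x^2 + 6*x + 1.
Gal(K/Q) = S_3 (symmetric group of order 6)

Compute the discriminant of x^3 + (-3)*x^2 + (6)*x + (1): Δ = -783. Since Δ is not a rational square, the Galois group is not contained in A_3; it must be the full S_3 (irreducibility of the cubic rules out anything smaller).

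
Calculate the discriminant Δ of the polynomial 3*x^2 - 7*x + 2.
Δ = 25

For a quadratic a x^2 + b x + c the discriminant is Δ = b^2 - 4ac = (-7)^2 - 4*(3)*(2) = 49 - (24) = 25.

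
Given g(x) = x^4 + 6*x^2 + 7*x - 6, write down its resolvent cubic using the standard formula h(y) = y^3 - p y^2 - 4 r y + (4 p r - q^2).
h(y) = y^3 - 6*y^2 + 24*y - 193

Identify coefficients: p = 6, q = 7, r = -6.
Plug into h(y) = y^3 - p y^2 - 4 r y + (4 p r - q^2):
  h(y) = y^3 - (6) y^2 - 4*(-6) y + (4*(6)*(-6) - (7)^2)
       = y^3 + (-6) y^2 + (24) y + (-193).
Simplifying: h(y) = y^3 - 6*y^2 + 24*y - 193.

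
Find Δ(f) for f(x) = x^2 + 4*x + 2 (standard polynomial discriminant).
Δ = 8

For a quadratic a x^2 + b x + c the discriminant is Δ = b^2 - 4ac = (4)^2 - 4*(1)*(2) = 16 - (8) = 8.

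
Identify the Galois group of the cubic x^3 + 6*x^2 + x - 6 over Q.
Gal(K/Q) = S_3 (symmetric group of order 6)

Compute the discriminant of x^3 + (6)*x^2 + (1)*x + (-6): Δ = 3596. Since Δ is not a rational square, the Galois group is not contained in A_3; it must be the full S_3 (irreducibility of the cubic rules out anything smaller).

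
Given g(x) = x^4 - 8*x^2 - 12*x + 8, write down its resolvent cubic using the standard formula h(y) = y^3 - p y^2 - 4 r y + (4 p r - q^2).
h(y) = y^3 + 8*y^2 - 32*y - 400

Identify coefficients: p = -8, q = -12, r = 8.
Plug into h(y) = y^3 - p y^2 - 4 r y + (4 p r - q^2):
  h(y) = y^3 - (-8) y^2 - 4*(8) y + (4*(-8)*(8) - (-12)^2)
       = y^3 + (8) y^2 + (-32) y + (-400).
Simplifying: h(y) = y^3 + 8*y^2 - 32*y - 400.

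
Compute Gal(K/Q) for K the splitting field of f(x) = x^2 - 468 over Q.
Gal(K/Q) = Z/2Z (cyclic of order 2)

x^2 - 468 is irreducible over Q since 468 is not a rational square. The splitting field Q(sqrt(468)) has degree 2 over Q, and its unique nontrivial automorphism is sqrt(468) ↦ -sqrt(468). Hence Gal(Q(sqrt(468))/Q) = Z/2Z.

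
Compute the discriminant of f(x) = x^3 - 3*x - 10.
Δ = -2592

For a depressed cubic x^3 + p x + q the discriminant is Δ = -4 p^3 - 27 q^2 = -4*(-3)^3 - 27*(-10)^2 = 108 - 2700 = -2592.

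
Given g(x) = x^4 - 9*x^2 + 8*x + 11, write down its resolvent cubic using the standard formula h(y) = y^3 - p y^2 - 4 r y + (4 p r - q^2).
h(y) = y^3 + 9*y^2 - 44*y - 460

Identify coefficients: p = -9, q = 8, r = 11.
Plug into h(y) = y^3 - p y^2 - 4 r y + (4 p r - q^2):
  h(y) = y^3 - (-9) y^2 - 4*(11) y + (4*(-9)*(11) - (8)^2)
       = y^3 + (9) y^2 + (-44) y + (-460).
Simplifying: h(y) = y^3 + 9*y^2 - 44*y - 460.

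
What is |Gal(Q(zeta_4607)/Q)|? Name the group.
|Gal(Q(zeta_4607)/Q)| = phi(4607) = 4320; group ≅ (Z/4607Z)^* ≅ Z/16Z × Z/270Z

The n-th cyclotomic polynomial Φ_4607(x) is the minimal polynomial of zeta_4607 over Q and has degree phi(4607) = 4320. So Q(zeta_4607) is a degree-4320 Galois extension with Galois group (Z/4607Z)^*. By CRT, (Z/4607Z)^* ≅ (Z/17Z)^* × (Z/271Z)^*. Each prime-power unit group is (Z/17Z)^* ≅ Z/16Z; (Z/271Z)^* ≅ Z/270Z. Hence Gal(Q(zeta_4607)/Q) ≅ Z/16Z × Z/270Z.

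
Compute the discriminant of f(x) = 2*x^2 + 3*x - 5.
Δ = 49

For a quadratic a x^2 + b x + c the discriminant is Δ = b^2 - 4ac = (3)^2 - 4*(2)*(-5) = 9 - (-40) = 49.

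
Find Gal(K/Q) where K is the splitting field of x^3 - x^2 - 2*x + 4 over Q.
Gal(K/Q) = S_3 (symmetric group of order 6)

Compute the discriminant of x^3 + (-1)*x^2 + (-2)*x + (4): Δ = -236. Since Δ is not a rational square, the Galois group is not contained in A_3; it must be the full S_3 (irreducibility of the cubic rules out anything smaller).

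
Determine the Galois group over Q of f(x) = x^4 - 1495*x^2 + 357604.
Gal(K/Q) = Z/2Z (cyclic of order 2)

f factors as (x^2 - 1196)(x^2 - 299), so the splitting field is K = Q(sqrt(1196), sqrt(299)). The squarefree part of 1196 is 299 and the squarefree part of 299 is also 299, so sqrt(1196) and sqrt(299) are both rational multiples of sqrt(299). Hence Q(sqrt(1196)) = Q(sqrt(299)) = Q(sqrt(299)), and the splitting field collapses to a single degree-2 extension with Galois group Z/2Z.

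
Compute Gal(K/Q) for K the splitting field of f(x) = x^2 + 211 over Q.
Gal(K/Q) = Z/2Z (cyclic of order 2)

x^2 + 211 is irreducible over Q since -211 is not a rational square. The splitting field Q(sqrt(-211)) has degree 2 over Q, and its unique nontrivial automorphism is sqrt(-211) ↦ -sqrt(-211). Hence Gal(Q(sqrt(-211))/Q) = Z/2Z.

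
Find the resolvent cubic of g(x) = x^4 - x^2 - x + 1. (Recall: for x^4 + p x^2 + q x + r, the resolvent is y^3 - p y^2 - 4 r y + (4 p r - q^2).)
h(y) = y^3 + y^2 - 4*y - 5

Identify coefficients: p = -1, q = -1, r = 1.
Plug into h(y) = y^3 - p y^2 - 4 r y + (4 p r - q^2):
  h(y) = y^3 - (-1) y^2 - 4*(1) y + (4*(-1)*(1) - (-1)^2)
       = y^3 + (1) y^2 + (-4) y + (-5).
Simplifying: h(y) = y^3 + y^2 - 4*y - 5.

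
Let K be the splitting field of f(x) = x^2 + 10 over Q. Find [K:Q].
[K:Q] = 2

The discriminant of x^2 + (0)*x + (10) is b^2 - 4c = 0 - (40) = -40. Since -40 is not a perfect square in Q, the polynomial is irreducible over Q. Its two roots generate a degree-2 extension, so [K:Q] = 2.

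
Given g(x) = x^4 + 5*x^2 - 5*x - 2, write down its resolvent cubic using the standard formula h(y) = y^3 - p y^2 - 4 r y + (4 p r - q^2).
h(y) = y^3 - 5*y^2 + 8*y - 65

Identify coefficients: p = 5, q = -5, r = -2.
Plug into h(y) = y^3 - p y^2 - 4 r y + (4 p r - q^2):
  h(y) = y^3 - (5) y^2 - 4*(-2) y + (4*(5)*(-2) - (-5)^2)
       = y^3 + (-5) y^2 + (8) y + (-65).
Simplifying: h(y) = y^3 - 5*y^2 + 8*y - 65.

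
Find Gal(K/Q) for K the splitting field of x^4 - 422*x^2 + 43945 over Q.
Gal(K/Q) = V_4 (Klein four-group, Z/2Z × Z/2Z)

f factors as (x^2 - 187)(x^2 - 235), so the splitting field is K = Q(sqrt(187), sqrt(235)). The elements 187, 235, 43945 are all non-squares in Q, so sqrt(187) and sqrt(235) generate independent quadratic extensions. Thus [K:Q] = 4 and Gal(K/Q) is generated by the two order-2 automorphisms sqrt(187) ↦ -sqrt(187) and sqrt(235) ↦ -sqrt(235), giving V_4.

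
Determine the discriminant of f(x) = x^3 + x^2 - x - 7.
Δ = -1164

For x^3 + a x^2 + b x + c the discriminant is Δ = 18 a b c - 4 a^3 c + a^2 b^2 - 4 b^3 - 27 c^2.
Plug a = 1, b = -1, c = -7:
  18*(1)*(-1)*(-7) - 4*(1)^3*(-7) + (1)^2*(-1)^2 - 4*(-1)^3 - 27*(-7)^2
  = 126 + (28) + 1 + (4) + (-1323)
  = -1164.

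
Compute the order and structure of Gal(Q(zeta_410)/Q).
|Gal(Q(zeta_410)/Q)| = phi(410) = 160; group ≅ (Z/410Z)^* ≅ Z/4Z × Z/40Z

The n-th cyclotomic polynomial Φ_410(x) is the minimal polynomial of zeta_410 over Q and has degree phi(410) = 160. So Q(zeta_410) is a degree-160 Galois extension with Galois group (Z/410Z)^*. By CRT, (Z/410Z)^* ≅ (Z/2Z)^* × (Z/5Z)^* × (Z/41Z)^*. Each prime-power unit group is (Z/2Z)^* ≅ trivial group (order 1); (Z/5Z)^* ≅ Z/4Z; (Z/41Z)^* ≅ Z/40Z. Hence Gal(Q(zeta_410)/Q) ≅ Z/4Z × Z/40Z.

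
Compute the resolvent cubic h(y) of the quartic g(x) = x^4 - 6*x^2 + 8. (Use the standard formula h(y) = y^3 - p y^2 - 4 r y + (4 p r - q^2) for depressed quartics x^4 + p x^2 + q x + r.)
h(y) = y^3 + 6*y^2 - 32*y - 192

Identify coefficients: p = -6, q = 0, r = 8.
Plug into h(y) = y^3 - p y^2 - 4 r y + (4 p r - q^2):
  h(y) = y^3 - (-6) y^2 - 4*(8) y + (4*(-6)*(8) - (0)^2)
       = y^3 + (6) y^2 + (-32) y + (-192).
Simplifying: h(y) = y^3 + 6*y^2 - 32*y - 192.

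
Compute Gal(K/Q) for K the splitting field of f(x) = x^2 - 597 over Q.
Gal(K/Q) = Z/2Z (cyclic of order 2)

x^2 - 597 is irreducible over Q since 597 is not a rational square. The splitting field Q(sqrt(597)) has degree 2 over Q, and its unique nontrivial automorphism is sqrt(597) ↦ -sqrt(597). Hence Gal(Q(sqrt(597))/Q) = Z/2Z.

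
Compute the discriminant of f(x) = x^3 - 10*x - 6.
Δ = 3028

For a depressed cubic x^3 + p x + q the discriminant is Δ = -4 p^3 - 27 q^2 = -4*(-10)^3 - 27*(-6)^2 = 4000 - 972 = 3028.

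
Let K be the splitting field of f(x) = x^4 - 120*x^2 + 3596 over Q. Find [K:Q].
[K:Q] = 4

f factors as (x^2 - 58)(x^2 - 62); the splitting field is K = Q(sqrt(58), sqrt(62)). Since 58, 62, and 3596 are all non-squares in Q, the three subfields Q(sqrt(58)), Q(sqrt(62)), Q(sqrt(3596)) are distinct degree-2 extensions, so [K:Q] = 4 (Klein four Galois group).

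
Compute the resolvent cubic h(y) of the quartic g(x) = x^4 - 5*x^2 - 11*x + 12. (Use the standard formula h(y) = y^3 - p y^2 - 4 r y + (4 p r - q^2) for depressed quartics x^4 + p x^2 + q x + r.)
h(y) = y^3 + 5*y^2 - 48*y - 361

Identify coefficients: p = -5, q = -11, r = 12.
Plug into h(y) = y^3 - p y^2 - 4 r y + (4 p r - q^2):
  h(y) = y^3 - (-5) y^2 - 4*(12) y + (4*(-5)*(12) - (-11)^2)
       = y^3 + (5) y^2 + (-48) y + (-361).
Simplifying: h(y) = y^3 + 5*y^2 - 48*y - 361.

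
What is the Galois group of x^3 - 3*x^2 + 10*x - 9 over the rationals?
Gal(K/Q) = S_3 (symmetric group of order 6)

Compute the discriminant of x^3 + (-3)*x^2 + (10)*x + (-9): Δ = -1399. Since Δ is not a rational square, the Galois group is not contained in A_3; it must be the full S_3 (irreducibility of the cubic rules out anything smaller).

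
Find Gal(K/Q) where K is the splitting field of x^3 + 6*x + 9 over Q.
Gal(K/Q) = S_3 (symmetric group of order 6)

Compute the discriminant of x^3 + (0)*x^2 + (6)*x + (9): Δ = -3051. Since Δ is not a rational square, the Galois group is not contained in A_3; it must be the full S_3 (irreducibility of the cubic rules out anything smaller).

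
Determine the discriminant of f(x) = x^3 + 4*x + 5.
Δ = -931

For x^3 + a x^2 + b x + c the discriminant is Δ = 18 a b c - 4 a^3 c + a^2 b^2 - 4 b^3 - 27 c^2.
Plug a = 0, b = 4, c = 5:
  18*(0)*(4)*(5) - 4*(0)^3*(5) + (0)^2*(4)^2 - 4*(4)^3 - 27*(5)^2
  = 0 + (0) + 0 + (-256) + (-675)
  = -931.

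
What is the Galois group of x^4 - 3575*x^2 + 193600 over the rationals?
Gal(K/Q) = Z/2Z (cyclic of order 2)

f factors as (x^2 - 55)(x^2 - 3520), so the splitting field is K = Q(sqrt(55), sqrt(3520)). The squarefree part of 55 is 55 and the squarefree part of 3520 is also 55, so sqrt(55) and sqrt(3520) are both rational multiples of sqrt(55). Hence Q(sqrt(55)) = Q(sqrt(3520)) = Q(sqrt(55)), and the splitting field collapses to a single degree-2 extension with Galois group Z/2Z.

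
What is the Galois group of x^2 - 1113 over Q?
Gal(K/Q) = Z/2Z (cyclic of order 2)

x^2 - 1113 is irreducible over Q since 1113 is not a rational square. The splitting field Q(sqrt(1113)) has degree 2 over Q, and its unique nontrivial automorphism is sqrt(1113) ↦ -sqrt(1113). Hence Gal(Q(sqrt(1113))/Q) = Z/2Z.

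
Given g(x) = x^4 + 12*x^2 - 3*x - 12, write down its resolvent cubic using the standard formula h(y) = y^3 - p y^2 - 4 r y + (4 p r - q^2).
h(y) = y^3 - 12*y^2 + 48*y - 585

Identify coefficients: p = 12, q = -3, r = -12.
Plug into h(y) = y^3 - p y^2 - 4 r y + (4 p r - q^2):
  h(y) = y^3 - (12) y^2 - 4*(-12) y + (4*(12)*(-12) - (-3)^2)
       = y^3 + (-12) y^2 + (48) y + (-585).
Simplifying: h(y) = y^3 - 12*y^2 + 48*y - 585.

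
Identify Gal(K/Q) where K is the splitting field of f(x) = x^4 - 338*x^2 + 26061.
Gal(K/Q) = V_4 (Klein four-group, Z/2Z × Z/2Z)

f factors as (x^2 - 119)(x^2 - 219), so the splitting field is K = Q(sqrt(119), sqrt(219)). The elements 119, 219, 26061 are all non-squares in Q, so sqrt(119) and sqrt(219) generate independent quadratic extensions. Thus [K:Q] = 4 and Gal(K/Q) is generated by the two order-2 automorphisms sqrt(119) ↦ -sqrt(119) and sqrt(219) ↦ -sqrt(219), giving V_4.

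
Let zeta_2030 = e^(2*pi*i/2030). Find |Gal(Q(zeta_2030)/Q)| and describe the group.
|Gal(Q(zeta_2030)/Q)| = phi(2030) = 672; group ≅ (Z/2030Z)^* ≅ Z/4Z × Z/6Z × Z/28Z

The n-th cyclotomic polynomial Φ_2030(x) is the minimal polynomial of zeta_2030 over Q and has degree phi(2030) = 672. So Q(zeta_2030) is a degree-672 Galois extension with Galois group (Z/2030Z)^*. By CRT, (Z/2030Z)^* ≅ (Z/2Z)^* × (Z/5Z)^* × (Z/7Z)^* × (Z/29Z)^*. Each prime-power unit group is (Z/2Z)^* ≅ trivial group (order 1); (Z/5Z)^* ≅ Z/4Z; (Z/7Z)^* ≅ Z/6Z; (Z/29Z)^* ≅ Z/28Z. Hence Gal(Q(zeta_2030)/Q) ≅ Z/4Z × Z/6Z × Z/28Z.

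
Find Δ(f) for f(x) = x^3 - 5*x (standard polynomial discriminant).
Δ = 500

For a depressed cubic x^3 + p x + q the discriminant is Δ = -4 p^3 - 27 q^2 = -4*(-5)^3 - 27*(0)^2 = 500 - 0 = 500.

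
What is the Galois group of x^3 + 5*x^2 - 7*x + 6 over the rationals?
Gal(K/Q) = S_3 (symmetric group of order 6)

Compute the discriminant of x^3 + (5)*x^2 + (-7)*x + (6): Δ = -5155. Since Δ is not a rational square, the Galois group is not contained in A_3; it must be the full S_3 (irreducibility of the cubic rules out anything smaller).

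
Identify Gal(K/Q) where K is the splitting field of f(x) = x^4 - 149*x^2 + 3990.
Gal(K/Q) = V_4 (Klein four-group, Z/2Z × Z/2Z)

f factors as (x^2 - 114)(x^2 - 35), so the splitting field is K = Q(sqrt(114), sqrt(35)). The elements 114, 35, 3990 are all non-squares in Q, so sqrt(114) and sqrt(35) generate independent quadratic extensions. Thus [K:Q] = 4 and Gal(K/Q) is generated by the two order-2 automorphisms sqrt(114) ↦ -sqrt(114) and sqrt(35) ↦ -sqrt(35), giving V_4.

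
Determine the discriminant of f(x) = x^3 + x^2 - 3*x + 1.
Δ = 32

For x^3 + a x^2 + b x + c the discriminant is Δ = 18 a b c - 4 a^3 c + a^2 b^2 - 4 b^3 - 27 c^2.
Plug a = 1, b = -3, c = 1:
  18*(1)*(-3)*(1) - 4*(1)^3*(1) + (1)^2*(-3)^2 - 4*(-3)^3 - 27*(1)^2
  = -54 + (-4) + 9 + (108) + (-27)
  = 32.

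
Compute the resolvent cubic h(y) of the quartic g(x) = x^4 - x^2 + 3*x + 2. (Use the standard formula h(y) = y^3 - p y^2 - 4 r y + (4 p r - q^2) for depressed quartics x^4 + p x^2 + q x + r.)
h(y) = y^3 + y^2 - 8*y - 17

Identify coefficients: p = -1, q = 3, r = 2.
Plug into h(y) = y^3 - p y^2 - 4 r y + (4 p r - q^2):
  h(y) = y^3 - (-1) y^2 - 4*(2) y + (4*(-1)*(2) - (3)^2)
       = y^3 + (1) y^2 + (-8) y + (-17).
Simplifying: h(y) = y^3 + y^2 - 8*y - 17.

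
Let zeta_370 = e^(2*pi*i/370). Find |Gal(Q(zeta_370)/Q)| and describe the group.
|Gal(Q(zeta_370)/Q)| = phi(370) = 144; group ≅ (Z/370Z)^* ≅ Z/4Z × Z/36Z

The n-th cyclotomic polynomial Φ_370(x) is the minimal polynomial of zeta_370 over Q and has degree phi(370) = 144. So Q(zeta_370) is a degree-144 Galois extension with Galois group (Z/370Z)^*. By CRT, (Z/370Z)^* ≅ (Z/2Z)^* × (Z/5Z)^* × (Z/37Z)^*. Each prime-power unit group is (Z/2Z)^* ≅ trivial group (order 1); (Z/5Z)^* ≅ Z/4Z; (Z/37Z)^* ≅ Z/36Z. Hence Gal(Q(zeta_370)/Q) ≅ Z/4Z × Z/36Z.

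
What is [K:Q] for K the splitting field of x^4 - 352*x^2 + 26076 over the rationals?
[K:Q] = 4

f factors as (x^2 - 106)(x^2 - 246); the splitting field is K = Q(sqrt(106), sqrt(246)). Since 106, 246, and 26076 are all non-squares in Q, the three subfields Q(sqrt(106)), Q(sqrt(246)), Q(sqrt(26076)) are distinct degree-2 extensions, so [K:Q] = 4 (Klein four Galois group).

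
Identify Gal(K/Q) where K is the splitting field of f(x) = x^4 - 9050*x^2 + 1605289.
Gal(K/Q) = Z/2Z (cyclic of order 2)

f factors as (x^2 - 8869)(x^2 - 181), so the splitting field is K = Q(sqrt(8869), sqrt(181)). The squarefree part of 8869 is 181 and the squarefree part of 181 is also 181, so sqrt(8869) and sqrt(181) are both rational multiples of sqrt(181). Hence Q(sqrt(8869)) = Q(sqrt(181)) = Q(sqrt(181)), and the splitting field collapses to a single degree-2 extension with Galois group Z/2Z.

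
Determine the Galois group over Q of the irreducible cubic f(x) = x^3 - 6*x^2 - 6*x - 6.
Gal(K/Q) = S_3 (symmetric group of order 6)

Compute the discriminant of x^3 + (-6)*x^2 + (-6)*x + (-6): Δ = -7884. Since Δ is not a rational square, the Galois group is not contained in A_3; it must be the full S_3 (irreducibility of the cubic rules out anything smaller).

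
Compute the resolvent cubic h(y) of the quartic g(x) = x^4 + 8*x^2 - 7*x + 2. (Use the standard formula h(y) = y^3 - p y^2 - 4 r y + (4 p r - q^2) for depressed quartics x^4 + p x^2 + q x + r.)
h(y) = y^3 - 8*y^2 - 8*y + 15

Identify coefficients: p = 8, q = -7, r = 2.
Plug into h(y) = y^3 - p y^2 - 4 r y + (4 p r - q^2):
  h(y) = y^3 - (8) y^2 - 4*(2) y + (4*(8)*(2) - (-7)^2)
       = y^3 + (-8) y^2 + (-8) y + (15).
Simplifying: h(y) = y^3 - 8*y^2 - 8*y + 15.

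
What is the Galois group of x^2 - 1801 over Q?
Gal(K/Q) = Z/2Z (cyclic of order 2)

x^2 - 1801 is irreducible over Q since 1801 is not a rational square. The splitting field Q(sqrt(1801)) has degree 2 over Q, and its unique nontrivial automorphism is sqrt(1801) ↦ -sqrt(1801). Hence Gal(Q(sqrt(1801))/Q) = Z/2Z.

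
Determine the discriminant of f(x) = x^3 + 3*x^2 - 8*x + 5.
Δ = -751

For x^3 + a x^2 + b x + c the discriminant is Δ = 18 a b c - 4 a^3 c + a^2 b^2 - 4 b^3 - 27 c^2.
Plug a = 3, b = -8, c = 5:
  18*(3)*(-8)*(5) - 4*(3)^3*(5) + (3)^2*(-8)^2 - 4*(-8)^3 - 27*(5)^2
  = -2160 + (-540) + 576 + (2048) + (-675)
  = -751.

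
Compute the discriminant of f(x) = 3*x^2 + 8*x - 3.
Δ = 100

For a quadratic a x^2 + b x + c the discriminant is Δ = b^2 - 4ac = (8)^2 - 4*(3)*(-3) = 64 - (-36) = 100.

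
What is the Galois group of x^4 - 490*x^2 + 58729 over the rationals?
Gal(K/Q) = V_4 (Klein four-group, Z/2Z × Z/2Z)

f factors as (x^2 - 209)(x^2 - 281), so the splitting field is K = Q(sqrt(209), sqrt(281)). The elements 209, 281, 58729 are all non-squares in Q, so sqrt(209) and sqrt(281) generate independent quadratic extensions. Thus [K:Q] = 4 and Gal(K/Q) is generated by the two order-2 automorphisms sqrt(209) ↦ -sqrt(209) and sqrt(281) ↦ -sqrt(281), giving V_4.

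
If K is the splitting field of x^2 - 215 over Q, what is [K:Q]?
[K:Q] = 2

The polynomial x^2 - 215 is irreducible over Q since 215 is not a perfect square. Its splitting field is Q(sqrt(215)), which has degree 2 over Q.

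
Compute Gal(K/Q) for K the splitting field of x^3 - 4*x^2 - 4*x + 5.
Gal(K/Q) = S_3 (symmetric group of order 6)

Compute the discriminant of x^3 + (-4)*x^2 + (-4)*x + (5): Δ = 2557. Since Δ is not a rational square, the Galois group is not contained in A_3; it must be the full S_3 (irreducibility of the cubic rules out anything smaller).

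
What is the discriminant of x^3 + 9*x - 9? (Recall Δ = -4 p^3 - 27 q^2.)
Δ = -5103

For a depressed cubic x^3 + p x + q the discriminant is Δ = -4 p^3 - 27 q^2 = -4*(9)^3 - 27*(-9)^2 = -2916 - 2187 = -5103.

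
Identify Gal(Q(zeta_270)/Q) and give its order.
|Gal(Q(zeta_270)/Q)| = phi(270) = 72; group ≅ (Z/270Z)^* ≅ Z/4Z × Z/18Z

The n-th cyclotomic polynomial Φ_270(x) is the minimal polynomial of zeta_270 over Q and has degree phi(270) = 72. So Q(zeta_270) is a degree-72 Galois extension with Galois group (Z/270Z)^*. By CRT, (Z/270Z)^* ≅ (Z/2Z)^* × (Z/27Z)^* × (Z/5Z)^*. Each prime-power unit group is (Z/2Z)^* ≅ trivial group (order 1); (Z/27Z)^* ≅ Z/18Z; (Z/5Z)^* ≅ Z/4Z. Hence Gal(Q(zeta_270)/Q) ≅ Z/4Z × Z/18Z.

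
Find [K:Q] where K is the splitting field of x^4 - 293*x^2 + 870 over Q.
[K:Q] = 4

f factors as (x^2 - 3)(x^2 - 290); the splitting field is K = Q(sqrt(3), sqrt(290)). Since 3, 290, and 870 are all non-squares in Q, the three subfields Q(sqrt(3)), Q(sqrt(290)), Q(sqrt(870)) are distinct degree-2 extensions, so [K:Q] = 4 (Klein four Galois group).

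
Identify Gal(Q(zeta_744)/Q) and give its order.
|Gal(Q(zeta_744)/Q)| = phi(744) = 240; group ≅ (Z/744Z)^* ≅ Z/2Z × Z/2Z × Z/2Z × Z/30Z

The n-th cyclotomic polynomial Φ_744(x) is the minimal polynomial of zeta_744 over Q and has degree phi(744) = 240. So Q(zeta_744) is a degree-240 Galois extension with Galois group (Z/744Z)^*. By CRT, (Z/744Z)^* ≅ (Z/8Z)^* × (Z/3Z)^* × (Z/31Z)^*. Each prime-power unit group is (Z/8Z)^* ≅ Z/2Z × Z/2Z; (Z/3Z)^* ≅ Z/2Z; (Z/31Z)^* ≅ Z/30Z. Hence Gal(Q(zeta_744)/Q) ≅ Z/2Z × Z/2Z × Z/2Z × Z/30Z.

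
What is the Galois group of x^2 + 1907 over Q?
Gal(K/Q) = Z/2Z (cyclic of order 2)

x^2 + 1907 is irreducible over Q since -1907 is not a rational square. The splitting field Q(sqrt(-1907)) has degree 2 over Q, and its unique nontrivial automorphism is sqrt(-1907) ↦ -sqrt(-1907). Hence Gal(Q(sqrt(-1907))/Q) = Z/2Z.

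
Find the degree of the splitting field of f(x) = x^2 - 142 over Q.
[K:Q] = 2

The polynomial x^2 - 142 is irreducible over Q since 142 is not a perfect square. Its splitting field is Q(sqrt(142)), which has degree 2 over Q.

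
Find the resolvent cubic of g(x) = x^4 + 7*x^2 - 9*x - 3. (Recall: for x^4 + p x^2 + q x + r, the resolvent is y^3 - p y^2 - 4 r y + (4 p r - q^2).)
h(y) = y^3 - 7*y^2 + 12*y - 165

Identify coefficients: p = 7, q = -9, r = -3.
Plug into h(y) = y^3 - p y^2 - 4 r y + (4 p r - q^2):
  h(y) = y^3 - (7) y^2 - 4*(-3) y + (4*(7)*(-3) - (-9)^2)
       = y^3 + (-7) y^2 + (12) y + (-165).
Simplifying: h(y) = y^3 - 7*y^2 + 12*y - 165.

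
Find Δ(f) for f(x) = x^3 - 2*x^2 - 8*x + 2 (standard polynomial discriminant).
Δ = 2836

For x^3 + a x^2 + b x + c the discriminant is Δ = 18 a b c - 4 a^3 c + a^2 b^2 - 4 b^3 - 27 c^2.
Plug a = -2, b = -8, c = 2:
  18*(-2)*(-8)*(2) - 4*(-2)^3*(2) + (-2)^2*(-8)^2 - 4*(-8)^3 - 27*(2)^2
  = 576 + (64) + 256 + (2048) + (-108)
  = 2836.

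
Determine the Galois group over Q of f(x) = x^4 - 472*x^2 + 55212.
Gal(K/Q) = V_4 (Klein four-group, Z/2Z × Z/2Z)

f factors as (x^2 - 214)(x^2 - 258), so the splitting field is K = Q(sqrt(214), sqrt(258)). The elements 214, 258, 55212 are all non-squares in Q, so sqrt(214) and sqrt(258) generate independent quadratic extensions. Thus [K:Q] = 4 and Gal(K/Q) is generated by the two order-2 automorphisms sqrt(214) ↦ -sqrt(214) and sqrt(258) ↦ -sqrt(258), giving V_4.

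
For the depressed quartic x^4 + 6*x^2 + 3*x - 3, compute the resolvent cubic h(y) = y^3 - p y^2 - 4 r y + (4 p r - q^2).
h(y) = y^3 - 6*y^2 + 12*y - 81

Identify coefficients: p = 6, q = 3, r = -3.
Plug into h(y) = y^3 - p y^2 - 4 r y + (4 p r - q^2):
  h(y) = y^3 - (6) y^2 - 4*(-3) y + (4*(6)*(-3) - (3)^2)
       = y^3 + (-6) y^2 + (12) y + (-81).
Simplifying: h(y) = y^3 - 6*y^2 + 12*y - 81.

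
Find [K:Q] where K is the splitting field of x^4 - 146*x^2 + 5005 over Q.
[K:Q] = 4

f factors as (x^2 - 55)(x^2 - 91); the splitting field is K = Q(sqrt(55), sqrt(91)). Since 55, 91, and 5005 are all non-squares in Q, the three subfields Q(sqrt(55)), Q(sqrt(91)), Q(sqrt(5005)) are distinct degree-2 extensions, so [K:Q] = 4 (Klein four Galois group).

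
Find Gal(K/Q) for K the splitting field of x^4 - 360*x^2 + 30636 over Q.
Gal(K/Q) = V_4 (Klein four-group, Z/2Z × Z/2Z)

f factors as (x^2 - 138)(x^2 - 222), so the splitting field is K = Q(sqrt(138), sqrt(222)). The elements 138, 222, 30636 are all non-squares in Q, so sqrt(138) and sqrt(222) generate independent quadratic extensions. Thus [K:Q] = 4 and Gal(K/Q) is generated by the two order-2 automorphisms sqrt(138) ↦ -sqrt(138) and sqrt(222) ↦ -sqrt(222), giving V_4.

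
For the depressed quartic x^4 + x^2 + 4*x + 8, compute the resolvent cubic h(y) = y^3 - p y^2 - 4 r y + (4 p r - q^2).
h(y) = y^3 - y^2 - 32*y + 16

Identify coefficients: p = 1, q = 4, r = 8.
Plug into h(y) = y^3 - p y^2 - 4 r y + (4 p r - q^2):
  h(y) = y^3 - (1) y^2 - 4*(8) y + (4*(1)*(8) - (4)^2)
       = y^3 + (-1) y^2 + (-32) y + (16).
Simplifying: h(y) = y^3 - y^2 - 32*y + 16.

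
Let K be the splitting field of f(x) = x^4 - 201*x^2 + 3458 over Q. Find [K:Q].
[K:Q] = 4

f factors as (x^2 - 182)(x^2 - 19); the splitting field is K = Q(sqrt(182), sqrt(19)). Since 182, 19, and 3458 are all non-squares in Q, the three subfields Q(sqrt(182)), Q(sqrt(19)), Q(sqrt(3458)) are distinct degree-2 extensions, so [K:Q] = 4 (Klein four Galois group).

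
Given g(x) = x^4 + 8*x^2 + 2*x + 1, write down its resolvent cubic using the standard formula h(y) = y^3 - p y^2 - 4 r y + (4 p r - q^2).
h(y) = y^3 - 8*y^2 - 4*y + 28

Identify coefficients: p = 8, q = 2, r = 1.
Plug into h(y) = y^3 - p y^2 - 4 r y + (4 p r - q^2):
  h(y) = y^3 - (8) y^2 - 4*(1) y + (4*(8)*(1) - (2)^2)
       = y^3 + (-8) y^2 + (-4) y + (28).
Simplifying: h(y) = y^3 - 8*y^2 - 4*y + 28.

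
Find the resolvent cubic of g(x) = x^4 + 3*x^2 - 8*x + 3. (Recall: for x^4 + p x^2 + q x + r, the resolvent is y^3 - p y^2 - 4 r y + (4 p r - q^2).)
h(y) = y^3 - 3*y^2 - 12*y - 28

Identify coefficients: p = 3, q = -8, r = 3.
Plug into h(y) = y^3 - p y^2 - 4 r y + (4 p r - q^2):
  h(y) = y^3 - (3) y^2 - 4*(3) y + (4*(3)*(3) - (-8)^2)
       = y^3 + (-3) y^2 + (-12) y + (-28).
Simplifying: h(y) = y^3 - 3*y^2 - 12*y - 28.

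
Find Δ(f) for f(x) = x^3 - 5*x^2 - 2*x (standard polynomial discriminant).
Δ = 132

For x^3 + a x^2 + b x + c the discriminant is Δ = 18 a b c - 4 a^3 c + a^2 b^2 - 4 b^3 - 27 c^2.
Plug a = -5, b = -2, c = 0:
  18*(-5)*(-2)*(0) - 4*(-5)^3*(0) + (-5)^2*(-2)^2 - 4*(-2)^3 - 27*(0)^2
  = 0 + (0) + 100 + (32) + (0)
  = 132.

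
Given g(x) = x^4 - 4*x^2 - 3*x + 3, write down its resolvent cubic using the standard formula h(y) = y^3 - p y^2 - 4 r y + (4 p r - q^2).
h(y) = y^3 + 4*y^2 - 12*y - 57

Identify coefficients: p = -4, q = -3, r = 3.
Plug into h(y) = y^3 - p y^2 - 4 r y + (4 p r - q^2):
  h(y) = y^3 - (-4) y^2 - 4*(3) y + (4*(-4)*(3) - (-3)^2)
       = y^3 + (4) y^2 + (-12) y + (-57).
Simplifying: h(y) = y^3 + 4*y^2 - 12*y - 57.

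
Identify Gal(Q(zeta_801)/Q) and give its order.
|Gal(Q(zeta_801)/Q)| = phi(801) = 528; group ≅ (Z/801Z)^* ≅ Z/6Z × Z/88Z

The n-th cyclotomic polynomial Φ_801(x) is the minimal polynomial of zeta_801 over Q and has degree phi(801) = 528. So Q(zeta_801) is a degree-528 Galois extension with Galois group (Z/801Z)^*. By CRT, (Z/801Z)^* ≅ (Z/9Z)^* × (Z/89Z)^*. Each prime-power unit group is (Z/9Z)^* ≅ Z/6Z; (Z/89Z)^* ≅ Z/88Z. Hence Gal(Q(zeta_801)/Q) ≅ Z/6Z × Z/88Z.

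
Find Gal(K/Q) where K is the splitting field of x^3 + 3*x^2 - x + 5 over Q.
Gal(K/Q) = S_3 (symmetric group of order 6)

Compute the discriminant of x^3 + (3)*x^2 + (-1)*x + (5): Δ = -1472. Since Δ is not a rational square, the Galois group is not contained in A_3; it must be the full S_3 (irreducibility of the cubic rules out anything smaller).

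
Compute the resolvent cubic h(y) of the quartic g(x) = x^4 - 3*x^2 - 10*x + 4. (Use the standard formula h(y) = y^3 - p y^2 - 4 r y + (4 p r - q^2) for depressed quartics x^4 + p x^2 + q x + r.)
h(y) = y^3 + 3*y^2 - 16*y - 148

Identify coefficients: p = -3, q = -10, r = 4.
Plug into h(y) = y^3 - p y^2 - 4 r y + (4 p r - q^2):
  h(y) = y^3 - (-3) y^2 - 4*(4) y + (4*(-3)*(4) - (-10)^2)
       = y^3 + (3) y^2 + (-16) y + (-148).
Simplifying: h(y) = y^3 + 3*y^2 - 16*y - 148.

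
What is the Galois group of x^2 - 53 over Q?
Gal(K/Q) = Z/2Z (cyclic of order 2)

x^2 - 53 is irreducible over Q since 53 is not a rational square. The splitting field Q(sqrt(53)) has degree 2 over Q, and its unique nontrivial automorphism is sqrt(53) ↦ -sqrt(53). Hence Gal(Q(sqrt(53))/Q) = Z/2Z.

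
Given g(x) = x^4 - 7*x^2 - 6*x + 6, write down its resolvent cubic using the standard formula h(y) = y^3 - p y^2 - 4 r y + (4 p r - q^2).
h(y) = y^3 + 7*y^2 - 24*y - 204

Identify coefficients: p = -7, q = -6, r = 6.
Plug into h(y) = y^3 - p y^2 - 4 r y + (4 p r - q^2):
  h(y) = y^3 - (-7) y^2 - 4*(6) y + (4*(-7)*(6) - (-6)^2)
       = y^3 + (7) y^2 + (-24) y + (-204).
Simplifying: h(y) = y^3 + 7*y^2 - 24*y - 204.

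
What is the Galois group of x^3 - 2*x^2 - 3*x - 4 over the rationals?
Gal(K/Q) = S_3 (symmetric group of order 6)

Compute the discriminant of x^3 + (-2)*x^2 + (-3)*x + (-4): Δ = -848. Since Δ is not a rational square, the Galois group is not contained in A_3; it must be the full S_3 (irreducibility of the cubic rules out anything smaller).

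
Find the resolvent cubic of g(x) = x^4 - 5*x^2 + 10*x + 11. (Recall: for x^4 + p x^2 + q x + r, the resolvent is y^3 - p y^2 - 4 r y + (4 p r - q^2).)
h(y) = y^3 + 5*y^2 - 44*y - 320

Identify coefficients: p = -5, q = 10, r = 11.
Plug into h(y) = y^3 - p y^2 - 4 r y + (4 p r - q^2):
  h(y) = y^3 - (-5) y^2 - 4*(11) y + (4*(-5)*(11) - (10)^2)
       = y^3 + (5) y^2 + (-44) y + (-320).
Simplifying: h(y) = y^3 + 5*y^2 - 44*y - 320.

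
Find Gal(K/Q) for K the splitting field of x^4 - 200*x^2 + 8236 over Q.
Gal(K/Q) = V_4 (Klein four-group, Z/2Z × Z/2Z)

f factors as (x^2 - 142)(x^2 - 58), so the splitting field is K = Q(sqrt(142), sqrt(58)). The elements 142, 58, 8236 are all non-squares in Q, so sqrt(142) and sqrt(58) generate independent quadratic extensions. Thus [K:Q] = 4 and Gal(K/Q) is generated by the two order-2 automorphisms sqrt(142) ↦ -sqrt(142) and sqrt(58) ↦ -sqrt(58), giving V_4.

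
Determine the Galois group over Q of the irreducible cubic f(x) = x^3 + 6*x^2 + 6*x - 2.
Gal(K/Q) = S_3 (symmetric group of order 6)

Compute the discriminant of x^3 + (6)*x^2 + (6)*x + (-2): Δ = 756. Since Δ is not a rational square, the Galois group is not contained in A_3; it must be the full S_3 (irreducibility of the cubic rules out anything smaller).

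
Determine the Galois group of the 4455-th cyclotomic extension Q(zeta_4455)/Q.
|Gal(Q(zeta_4455)/Q)| = phi(4455) = 2160; group ≅ (Z/4455Z)^* ≅ Z/4Z × Z/10Z × Z/54Z

The n-th cyclotomic polynomial Φ_4455(x) is the minimal polynomial of zeta_4455 over Q and has degree phi(4455) = 2160. So Q(zeta_4455) is a degree-2160 Galois extension with Galois group (Z/4455Z)^*. By CRT, (Z/4455Z)^* ≅ (Z/81Z)^* × (Z/5Z)^* × (Z/11Z)^*. Each prime-power unit group is (Z/81Z)^* ≅ Z/54Z; (Z/5Z)^* ≅ Z/4Z; (Z/11Z)^* ≅ Z/10Z. Hence Gal(Q(zeta_4455)/Q) ≅ Z/4Z × Z/10Z × Z/54Z.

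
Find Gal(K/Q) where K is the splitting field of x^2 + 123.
Gal(K/Q) = Z/2Z (cyclic of order 2)

x^2 + 123 is irreducible over Q since -123 is not a rational square. The splitting field Q(sqrt(-123)) has degree 2 over Q, and its unique nontrivial automorphism is sqrt(-123) ↦ -sqrt(-123). Hence Gal(Q(sqrt(-123))/Q) = Z/2Z.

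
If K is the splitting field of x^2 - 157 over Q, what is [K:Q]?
[K:Q] = 2

The polynomial x^2 - 157 is irreducible over Q since 157 is not a perfect square. Its splitting field is Q(sqrt(157)), which has degree 2 over Q.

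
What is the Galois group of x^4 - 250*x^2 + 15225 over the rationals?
Gal(K/Q) = V_4 (Klein four-group, Z/2Z × Z/2Z)

f factors as (x^2 - 145)(x^2 - 105), so the splitting field is K = Q(sqrt(145), sqrt(105)). The elements 145, 105, 15225 are all non-squares in Q, so sqrt(145) and sqrt(105) generate independent quadratic extensions. Thus [K:Q] = 4 and Gal(K/Q) is generated by the two order-2 automorphisms sqrt(145) ↦ -sqrt(145) and sqrt(105) ↦ -sqrt(105), giving V_4.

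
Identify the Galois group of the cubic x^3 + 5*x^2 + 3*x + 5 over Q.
Gal(K/Q) = S_3 (symmetric group of order 6)

Compute the discriminant of x^3 + (5)*x^2 + (3)*x + (5): Δ = -1708. Since Δ is not a rational square, the Galois group is not contained in A_3; it must be the full S_3 (irreducibility of the cubic rules out anything smaller).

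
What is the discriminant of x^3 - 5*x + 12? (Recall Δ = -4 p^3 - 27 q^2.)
Δ = -3388

For a depressed cubic x^3 + p x + q the discriminant is Δ = -4 p^3 - 27 q^2 = -4*(-5)^3 - 27*(12)^2 = 500 - 3888 = -3388.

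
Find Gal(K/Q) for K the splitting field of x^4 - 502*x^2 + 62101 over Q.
Gal(K/Q) = V_4 (Klein four-group, Z/2Z × Z/2Z)

f factors as (x^2 - 281)(x^2 - 221), so the splitting field is K = Q(sqrt(281), sqrt(221)). The elements 281, 221, 62101 are all non-squares in Q, so sqrt(281) and sqrt(221) generate independent quadratic extensions. Thus [K:Q] = 4 and Gal(K/Q) is generated by the two order-2 automorphisms sqrt(281) ↦ -sqrt(281) and sqrt(221) ↦ -sqrt(221), giving V_4.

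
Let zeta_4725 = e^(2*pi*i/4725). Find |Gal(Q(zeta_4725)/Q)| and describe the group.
|Gal(Q(zeta_4725)/Q)| = phi(4725) = 2160; group ≅ (Z/4725Z)^* ≅ Z/6Z × Z/18Z × Z/20Z

The n-th cyclotomic polynomial Φ_4725(x) is the minimal polynomial of zeta_4725 over Q and has degree phi(4725) = 2160. So Q(zeta_4725) is a degree-2160 Galois extension with Galois group (Z/4725Z)^*. By CRT, (Z/4725Z)^* ≅ (Z/27Z)^* × (Z/25Z)^* × (Z/7Z)^*. Each prime-power unit group is (Z/27Z)^* ≅ Z/18Z; (Z/25Z)^* ≅ Z/20Z; (Z/7Z)^* ≅ Z/6Z. Hence Gal(Q(zeta_4725)/Q) ≅ Z/6Z × Z/18Z × Z/20Z.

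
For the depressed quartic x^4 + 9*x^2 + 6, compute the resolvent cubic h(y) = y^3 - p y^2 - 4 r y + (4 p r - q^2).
h(y) = y^3 - 9*y^2 - 24*y + 216

Identify coefficients: p = 9, q = 0, r = 6.
Plug into h(y) = y^3 - p y^2 - 4 r y + (4 p r - q^2):
  h(y) = y^3 - (9) y^2 - 4*(6) y + (4*(9)*(6) - (0)^2)
       = y^3 + (-9) y^2 + (-24) y + (216).
Simplifying: h(y) = y^3 - 9*y^2 - 24*y + 216.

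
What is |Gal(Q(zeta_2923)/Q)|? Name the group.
|Gal(Q(zeta_2923)/Q)| = phi(2923) = 2808; group ≅ (Z/2923Z)^* ≅ Z/36Z × Z/78Z

The n-th cyclotomic polynomial Φ_2923(x) is the minimal polynomial of zeta_2923 over Q and has degree phi(2923) = 2808. So Q(zeta_2923) is a degree-2808 Galois extension with Galois group (Z/2923Z)^*. By CRT, (Z/2923Z)^* ≅ (Z/37Z)^* × (Z/79Z)^*. Each prime-power unit group is (Z/37Z)^* ≅ Z/36Z; (Z/79Z)^* ≅ Z/78Z. Hence Gal(Q(zeta_2923)/Q) ≅ Z/36Z × Z/78Z.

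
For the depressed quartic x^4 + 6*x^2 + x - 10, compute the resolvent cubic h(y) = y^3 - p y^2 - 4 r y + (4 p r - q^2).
h(y) = y^3 - 6*y^2 + 40*y - 241

Identify coefficients: p = 6, q = 1, r = -10.
Plug into h(y) = y^3 - p y^2 - 4 r y + (4 p r - q^2):
  h(y) = y^3 - (6) y^2 - 4*(-10) y + (4*(6)*(-10) - (1)^2)
       = y^3 + (-6) y^2 + (40) y + (-241).
Simplifying: h(y) = y^3 - 6*y^2 + 40*y - 241.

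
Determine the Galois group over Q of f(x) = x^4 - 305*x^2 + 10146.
Gal(K/Q) = V_4 (Klein four-group, Z/2Z × Z/2Z)

f factors as (x^2 - 267)(x^2 - 38), so the splitting field is K = Q(sqrt(267), sqrt(38)). The elements 267, 38, 10146 are all non-squares in Q, so sqrt(267) and sqrt(38) generate independent quadratic extensions. Thus [K:Q] = 4 and Gal(K/Q) is generated by the two order-2 automorphisms sqrt(267) ↦ -sqrt(267) and sqrt(38) ↦ -sqrt(38), giving V_4.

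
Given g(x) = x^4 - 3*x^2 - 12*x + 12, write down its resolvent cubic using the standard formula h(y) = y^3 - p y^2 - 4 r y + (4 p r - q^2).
h(y) = y^3 + 3*y^2 - 48*y - 288

Identify coefficients: p = -3, q = -12, r = 12.
Plug into h(y) = y^3 - p y^2 - 4 r y + (4 p r - q^2):
  h(y) = y^3 - (-3) y^2 - 4*(12) y + (4*(-3)*(12) - (-12)^2)
       = y^3 + (3) y^2 + (-48) y + (-288).
Simplifying: h(y) = y^3 + 3*y^2 - 48*y - 288.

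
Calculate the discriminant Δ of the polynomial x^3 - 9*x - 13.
Δ = -1647

For a depressed cubic x^3 + p x + q the discriminant is Δ = -4 p^3 - 27 q^2 = -4*(-9)^3 - 27*(-13)^2 = 2916 - 4563 = -1647.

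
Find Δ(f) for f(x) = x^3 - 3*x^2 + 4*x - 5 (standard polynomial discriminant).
Δ = -247

For x^3 + a x^2 + b x + c the discriminant is Δ = 18 a b c - 4 a^3 c + a^2 b^2 - 4 b^3 - 27 c^2.
Plug a = -3, b = 4, c = -5:
  18*(-3)*(4)*(-5) - 4*(-3)^3*(-5) + (-3)^2*(4)^2 - 4*(4)^3 - 27*(-5)^2
  = 1080 + (-540) + 144 + (-256) + (-675)
  = -247.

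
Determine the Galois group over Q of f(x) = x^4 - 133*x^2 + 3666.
Gal(K/Q) = V_4 (Klein four-group, Z/2Z × Z/2Z)

f factors as (x^2 - 39)(x^2 - 94), so the splitting field is K = Q(sqrt(39), sqrt(94)). The elements 39, 94, 3666 are all non-squares in Q, so sqrt(39) and sqrt(94) generate independent quadratic extensions. Thus [K:Q] = 4 and Gal(K/Q) is generated by the two order-2 automorphisms sqrt(39) ↦ -sqrt(39) and sqrt(94) ↦ -sqrt(94), giving V_4.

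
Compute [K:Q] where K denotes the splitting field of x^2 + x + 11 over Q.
[K:Q] = 2

The discriminant of x^2 + (1)*x + (11) is b^2 - 4c = 1 - (44) = -43. Since -43 is not a perfect square in Q, the polynomial is irreducible over Q. Its two roots generate a degree-2 extension, so [K:Q] = 2.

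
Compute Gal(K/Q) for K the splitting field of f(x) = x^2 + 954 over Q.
Gal(K/Q) = Z/2Z (cyclic of order 2)

x^2 + 954 is irreducible over Q since -954 is not a rational square. The splitting field Q(sqrt(-954)) has degree 2 over Q, and its unique nontrivial automorphism is sqrt(-954) ↦ -sqrt(-954). Hence Gal(Q(sqrt(-954))/Q) = Z/2Z.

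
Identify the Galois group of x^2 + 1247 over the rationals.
Gal(K/Q) = Z/2Z (cyclic of order 2)

x^2 + 1247 is irreducible over Q since -1247 is not a rational square. The splitting field Q(sqrt(-1247)) has degree 2 over Q, and its unique nontrivial automorphism is sqrt(-1247) ↦ -sqrt(-1247). Hence Gal(Q(sqrt(-1247))/Q) = Z/2Z.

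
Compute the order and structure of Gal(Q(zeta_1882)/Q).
|Gal(Q(zeta_1882)/Q)| = phi(1882) = 940; group ≅ (Z/1882Z)^* ≅ Z/940Z

The n-th cyclotomic polynomial Φ_1882(x) is the minimal polynomial of zeta_1882 over Q and has degree phi(1882) = 940. So Q(zeta_1882) is a degree-940 Galois extension with Galois group (Z/1882Z)^*. By CRT, (Z/1882Z)^* ≅ (Z/2Z)^* × (Z/941Z)^*. Each prime-power unit group is (Z/2Z)^* ≅ trivial group (order 1); (Z/941Z)^* ≅ Z/940Z. Hence Gal(Q(zeta_1882)/Q) ≅ Z/940Z.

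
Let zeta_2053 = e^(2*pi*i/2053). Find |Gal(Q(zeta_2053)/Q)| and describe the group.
|Gal(Q(zeta_2053)/Q)| = phi(2053) = 2052; group ≅ (Z/2053Z)^* ≅ Z/2052Z

The n-th cyclotomic polynomial Φ_2053(x) is the minimal polynomial of zeta_2053 over Q and has degree phi(2053) = 2052. So Q(zeta_2053) is a degree-2052 Galois extension with Galois group (Z/2053Z)^*. (Z/2053Z)^* is cyclic since 2053 is an odd prime power (or 4). Hence Gal(Q(zeta_2053)/Q) ≅ Z/2052Z.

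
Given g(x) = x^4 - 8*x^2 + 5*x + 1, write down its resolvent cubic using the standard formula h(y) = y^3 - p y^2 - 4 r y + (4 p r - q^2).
h(y) = y^3 + 8*y^2 - 4*y - 57

Identify coefficients: p = -8, q = 5, r = 1.
Plug into h(y) = y^3 - p y^2 - 4 r y + (4 p r - q^2):
  h(y) = y^3 - (-8) y^2 - 4*(1) y + (4*(-8)*(1) - (5)^2)
       = y^3 + (8) y^2 + (-4) y + (-57).
Simplifying: h(y) = y^3 + 8*y^2 - 4*y - 57.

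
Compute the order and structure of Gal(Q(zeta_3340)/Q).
|Gal(Q(zeta_3340)/Q)| = phi(3340) = 1328; group ≅ (Z/3340Z)^* ≅ Z/2Z × Z/4Z × Z/166Z

The n-th cyclotomic polynomial Φ_3340(x) is the minimal polynomial of zeta_3340 over Q and has degree phi(3340) = 1328. So Q(zeta_3340) is a degree-1328 Galois extension with Galois group (Z/3340Z)^*. By CRT, (Z/3340Z)^* ≅ (Z/4Z)^* × (Z/5Z)^* × (Z/167Z)^*. Each prime-power unit group is (Z/4Z)^* ≅ Z/2Z; (Z/5Z)^* ≅ Z/4Z; (Z/167Z)^* ≅ Z/166Z. Hence Gal(Q(zeta_3340)/Q) ≅ Z/2Z × Z/4Z × Z/166Z.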